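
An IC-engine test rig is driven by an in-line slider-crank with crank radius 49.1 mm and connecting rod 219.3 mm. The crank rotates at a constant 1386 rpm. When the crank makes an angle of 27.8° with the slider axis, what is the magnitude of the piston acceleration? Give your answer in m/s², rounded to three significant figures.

ω = 2π·1386/60 = 145.1 rad/s
x(θ) = r cosθ + √(L² − r² sin²θ); with ω constant, a = ω²·d²x/dθ².
d²x/dθ² = −r cosθ − r²(cos2θ)/√u − r⁴ sin²2θ/(4u^{3/2}),  u = L² − r² sin²θ = 0.0475681 m².
Substituting r = 0.0491 m, L = 0.2193 m, θ = 27.8°: d²x/dθ² = -0.049773 m.
a = ω²·d²x/dθ² = (145.1)²·(-0.049773) = -1048.5 m/s²;  |a| = 1048.5 m/s².

1050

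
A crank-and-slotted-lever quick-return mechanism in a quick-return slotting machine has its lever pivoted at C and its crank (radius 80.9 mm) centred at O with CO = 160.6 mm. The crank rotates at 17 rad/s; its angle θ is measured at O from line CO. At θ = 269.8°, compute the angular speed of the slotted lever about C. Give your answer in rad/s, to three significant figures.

3.43

ω = 17 rad/s
Crank pin A relative to C: A = (d + r cosθ, r sinθ); lever angle φ = atan2(r sinθ, d + r cosθ).
Differentiating tanφ: φ̇ = rω(d cosθ + r)/(d² + r² + 2dr cosθ).
d² + r² + 2dr cosθ = |CA|² = 0.0322465 m²;  d cosθ + r = +0.080339 m.
|ω_lever| = |0.0809·17·+0.080339| / 0.0322465 = 3.4264 rad/s.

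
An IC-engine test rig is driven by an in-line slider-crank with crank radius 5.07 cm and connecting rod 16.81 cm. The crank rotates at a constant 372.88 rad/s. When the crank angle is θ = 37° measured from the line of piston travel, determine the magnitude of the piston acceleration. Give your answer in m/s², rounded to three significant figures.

ω = 372.9 rad/s
x(θ) = r cosθ + √(L² − r² sin²θ); with ω constant, a = ω²·d²x/dθ².
d²x/dθ² = −r cosθ − r²(cos2θ)/√u − r⁴ sin²2θ/(4u^{3/2}),  u = L² − r² sin²θ = 0.0273266 m².
Substituting r = 0.0507 m, L = 0.1681 m, θ = 37°: d²x/dθ² = -0.045115 m.
a = ω²·d²x/dθ² = (372.9)²·(-0.045115) = -6272.7 m/s²;  |a| = 6272.7 m/s².

6270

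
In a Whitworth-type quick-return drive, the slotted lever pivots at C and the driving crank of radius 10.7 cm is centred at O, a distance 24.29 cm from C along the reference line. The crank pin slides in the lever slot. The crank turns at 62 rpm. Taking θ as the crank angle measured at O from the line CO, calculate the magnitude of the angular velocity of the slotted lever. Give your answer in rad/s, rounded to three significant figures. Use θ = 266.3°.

ω = 6.493 rad/s (from 62 rpm).
Crank pin A relative to C: A = (d + r cosθ, r sinθ); lever angle φ = atan2(r sinθ, d + r cosθ).
Differentiating tanφ: φ̇ = rω(d cosθ + r)/(d² + r² + 2dr cosθ).
d² + r² + 2dr cosθ = |CA|² = 0.067095 m²;  d cosθ + r = +0.091325 m.
|ω_lever| = |0.107·6.493·+0.091325| / 0.067095 = 0.94559 rad/s.

0.946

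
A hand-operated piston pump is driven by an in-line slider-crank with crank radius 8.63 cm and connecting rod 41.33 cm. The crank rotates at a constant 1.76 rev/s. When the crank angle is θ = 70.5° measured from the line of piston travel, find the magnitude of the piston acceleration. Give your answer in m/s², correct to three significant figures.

1.79

ω = 2π·1.76 = 11.06 rad/s
x(θ) = r cosθ + √(L² − r² sin²θ); with ω constant, a = ω²·d²x/dθ².
d²x/dθ² = −r cosθ − r²(cos2θ)/√u − r⁴ sin²2θ/(4u^{3/2}),  u = L² − r² sin²θ = 0.164199 m².
Substituting r = 0.0863 m, L = 0.4133 m, θ = 70.5°: d²x/dθ² = -0.014606 m.
a = ω²·d²x/dθ² = (11.06)²·(-0.014606) = -1.7862 m/s²;  |a| = 1.7862 m/s².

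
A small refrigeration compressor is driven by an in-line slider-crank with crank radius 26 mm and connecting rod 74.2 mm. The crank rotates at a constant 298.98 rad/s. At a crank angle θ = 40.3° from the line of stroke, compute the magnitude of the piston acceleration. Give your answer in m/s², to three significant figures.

1940

ω = 299 rad/s
x(θ) = r cosθ + √(L² − r² sin²θ); with ω constant, a = ω²·d²x/dθ².
d²x/dθ² = −r cosθ − r²(cos2θ)/√u − r⁴ sin²2θ/(4u^{3/2}),  u = L² − r² sin²θ = 0.00522284 m².
Substituting r = 0.026 m, L = 0.0742 m, θ = 40.3°: d²x/dθ² = -0.021652 m.
a = ω²·d²x/dθ² = (299)²·(-0.021652) = -1935.4 m/s²;  |a| = 1935.4 m/s².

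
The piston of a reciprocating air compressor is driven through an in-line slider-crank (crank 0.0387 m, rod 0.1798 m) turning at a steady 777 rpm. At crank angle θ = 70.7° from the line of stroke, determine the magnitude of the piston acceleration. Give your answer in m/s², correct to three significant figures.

ω = 2π·777/60 = 81.37 rad/s
x(θ) = r cosθ + √(L² − r² sin²θ); with ω constant, a = ω²·d²x/dθ².
d²x/dθ² = −r cosθ − r²(cos2θ)/√u − r⁴ sin²2θ/(4u^{3/2}),  u = L² − r² sin²θ = 0.030994 m².
Substituting r = 0.0387 m, L = 0.1798 m, θ = 70.7°: d²x/dθ² = -0.0061824 m.
a = ω²·d²x/dθ² = (81.37)²·(-0.0061824) = -40.931 m/s²;  |a| = 40.931 m/s².

40.9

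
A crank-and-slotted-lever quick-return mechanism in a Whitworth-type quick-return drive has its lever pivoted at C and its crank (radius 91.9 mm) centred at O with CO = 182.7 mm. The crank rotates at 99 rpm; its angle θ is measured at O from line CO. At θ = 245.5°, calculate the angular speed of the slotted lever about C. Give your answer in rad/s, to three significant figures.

0.551

ω = 10.37 rad/s (from 99 rpm).
Crank pin A relative to C: A = (d + r cosθ, r sinθ); lever angle φ = atan2(r sinθ, d + r cosθ).
Differentiating tanφ: φ̇ = rω(d cosθ + r)/(d² + r² + 2dr cosθ).
d² + r² + 2dr cosθ = |CA|² = 0.0278994 m²;  d cosθ + r = +0.016136 m.
|ω_lever| = |0.0919·10.37·+0.016136| / 0.0278994 = 0.55102 rad/s.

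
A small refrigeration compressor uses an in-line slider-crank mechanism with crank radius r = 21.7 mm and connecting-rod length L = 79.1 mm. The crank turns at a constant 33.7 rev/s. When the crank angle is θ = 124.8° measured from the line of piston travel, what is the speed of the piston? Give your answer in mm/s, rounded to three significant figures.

ω = 2π·33.7 = 211.7 rad/s
For an in-line slider-crank, x = r cosθ + √(L² − r² sin²θ), so v = −rω sinθ·[1 + r cosθ/√(L² − r² sin²θ)].
With r = 0.0217 m, L = 0.0791 m, θ = 124.8°: √(L² − r² sin²θ) = 0.077067 m.
v = −0.0217·211.7·0.82115·[1 + 0.0217·-0.57071/0.077067] = -3.1667 m/s.
|v| = 3.1667 m/s = 3166.7 mm/s.

3170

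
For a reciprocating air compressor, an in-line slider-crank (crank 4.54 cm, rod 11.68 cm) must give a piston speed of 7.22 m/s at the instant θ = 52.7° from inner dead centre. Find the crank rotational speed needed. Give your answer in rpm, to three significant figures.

1530

For an in-line slider-crank, |v_piston| = rω|sinθ|·[1 + r cosθ/√(L² − r² sin²θ)].
With r = 0.0454 m, L = 0.1168 m, θ = 52.7°: the bracketed kinematic factor |dx/dθ| = 0.045059 m.
ω = v/|dx/dθ| = 7.22/0.045059 = 160.23 rad/s.
N = 60ω/(2π) = 1530.1 rpm.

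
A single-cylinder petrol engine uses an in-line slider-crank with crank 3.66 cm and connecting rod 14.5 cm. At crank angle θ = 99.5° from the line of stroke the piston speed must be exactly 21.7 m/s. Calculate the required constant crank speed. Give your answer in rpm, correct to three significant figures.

For an in-line slider-crank, |v_piston| = rω|sinθ|·[1 + r cosθ/√(L² − r² sin²θ)].
With r = 0.0366 m, L = 0.145 m, θ = 99.5°: the bracketed kinematic factor |dx/dθ| = 0.034545 m.
ω = v/|dx/dθ| = 21.7/0.034545 = 628.16 rad/s.
N = 60ω/(2π) = 5998.5 rpm.

6000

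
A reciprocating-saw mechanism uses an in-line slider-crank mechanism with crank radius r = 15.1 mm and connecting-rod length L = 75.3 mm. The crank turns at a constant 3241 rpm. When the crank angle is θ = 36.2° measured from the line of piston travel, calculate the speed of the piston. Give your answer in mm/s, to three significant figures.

3520

ω = 2π·3241/60 = 339.4 rad/s
For an in-line slider-crank, x = r cosθ + √(L² − r² sin²θ), so v = −rω sinθ·[1 + r cosθ/√(L² − r² sin²θ)].
With r = 0.0151 m, L = 0.0753 m, θ = 36.2°: √(L² − r² sin²θ) = 0.07477 m.
v = −0.0151·339.4·0.59061·[1 + 0.0151·0.80696/0.07477] = -3.5201 m/s.
|v| = 3.5201 m/s = 3520.1 mm/s.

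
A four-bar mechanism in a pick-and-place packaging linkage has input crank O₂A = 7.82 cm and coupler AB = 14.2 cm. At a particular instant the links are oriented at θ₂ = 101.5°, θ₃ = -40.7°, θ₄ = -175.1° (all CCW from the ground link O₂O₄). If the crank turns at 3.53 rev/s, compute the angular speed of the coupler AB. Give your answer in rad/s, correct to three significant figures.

ω₂ = 22.18 rad/s (from 3.53 rev/s).
Differentiating the loop-closure r₂e^{iθ₂}+r₃e^{iθ₃}=r₁+r₄e^{iθ₄} gives r₂ω₂e^{iθ₂}+r₃ω₃e^{iθ₃}=r₄ω₄e^{iθ₄}.
Eliminating the other unknown: ω₃ = r₂ω₂ sin(θ₄−θ₂) / [r₃ sin(θ₃−θ₄)].
Numerator sine = +0.99337; denominator sine = +0.71447.
Result = 0.0782·22.18·(+0.99337) / (0.142·(+0.71447)) = +16.982 rad/s; magnitude 16.982 rad/s.

17.0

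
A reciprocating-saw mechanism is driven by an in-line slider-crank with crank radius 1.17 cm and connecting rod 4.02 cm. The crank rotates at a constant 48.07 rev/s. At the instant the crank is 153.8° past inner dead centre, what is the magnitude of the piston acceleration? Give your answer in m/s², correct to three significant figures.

ω = 2π·48.1 = 302 rad/s
x(θ) = r cosθ + √(L² − r² sin²θ); with ω constant, a = ω²·d²x/dθ².
d²x/dθ² = −r cosθ − r²(cos2θ)/√u − r⁴ sin²2θ/(4u^{3/2}),  u = L² − r² sin²θ = 0.00158936 m².
Substituting r = 0.0117 m, L = 0.0402 m, θ = 153.8°: d²x/dθ² = +0.0083565 m.
a = ω²·d²x/dθ² = (302)²·(+0.0083565) = +762.31 m/s²;  |a| = 762.31 m/s².

762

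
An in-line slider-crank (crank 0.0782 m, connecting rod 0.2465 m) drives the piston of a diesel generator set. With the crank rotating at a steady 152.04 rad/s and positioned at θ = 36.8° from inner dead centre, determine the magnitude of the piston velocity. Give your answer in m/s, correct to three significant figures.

ω = 152 rad/s
For an in-line slider-crank, x = r cosθ + √(L² − r² sin²θ), so v = −rω sinθ·[1 + r cosθ/√(L² − r² sin²θ)].
With r = 0.0782 m, L = 0.2465 m, θ = 36.8°: √(L² − r² sin²θ) = 0.24201 m.
v = −0.0782·152·0.59902·[1 + 0.0782·0.80073/0.24201] = -8.9649 m/s.
|v| = 8.9649 m/s.

8.96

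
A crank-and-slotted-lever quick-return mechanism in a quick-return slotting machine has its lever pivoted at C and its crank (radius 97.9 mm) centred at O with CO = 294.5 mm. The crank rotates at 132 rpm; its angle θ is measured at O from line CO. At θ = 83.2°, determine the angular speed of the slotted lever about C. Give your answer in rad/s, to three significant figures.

ω = 13.82 rad/s (from 132 rpm).
Crank pin A relative to C: A = (d + r cosθ, r sinθ); lever angle φ = atan2(r sinθ, d + r cosθ).
Differentiating tanφ: φ̇ = rω(d cosθ + r)/(d² + r² + 2dr cosθ).
d² + r² + 2dr cosθ = |CA|² = 0.103142 m²;  d cosθ + r = +0.13277 m.
|ω_lever| = |0.0979·13.82·+0.13277| / 0.103142 = 1.742 rad/s.

1.74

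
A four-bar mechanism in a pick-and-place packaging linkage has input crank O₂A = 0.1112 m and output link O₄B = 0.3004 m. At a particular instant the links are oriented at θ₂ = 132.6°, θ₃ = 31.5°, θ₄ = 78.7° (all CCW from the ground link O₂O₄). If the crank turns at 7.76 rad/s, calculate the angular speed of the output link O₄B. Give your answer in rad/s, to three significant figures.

ω₂ = 7.76 rad/s
Differentiating the loop-closure r₂e^{iθ₂}+r₃e^{iθ₃}=r₁+r₄e^{iθ₄} gives r₂ω₂e^{iθ₂}+r₃ω₃e^{iθ₃}=r₄ω₄e^{iθ₄}.
Eliminating the other unknown: ω₄ = r₂ω₂ sin(θ₂−θ₃) / [r₄ sin(θ₄−θ₃)].
Numerator sine = +0.98129; denominator sine = +0.73373.
Result = 0.1112·7.76·(+0.98129) / (0.3004·(+0.73373)) = +3.8417 rad/s; magnitude 3.8417 rad/s.

3.84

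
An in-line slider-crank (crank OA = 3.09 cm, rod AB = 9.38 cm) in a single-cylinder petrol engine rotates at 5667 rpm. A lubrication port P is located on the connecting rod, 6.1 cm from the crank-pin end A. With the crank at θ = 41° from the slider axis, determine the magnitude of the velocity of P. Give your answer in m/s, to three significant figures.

ω = 593.4 rad/s.  Crank-pin speed |V_A| = rω = 18.338 m/s, perpendicular to OA.
Rod angle: sinφ = −(r/L) sinθ ⇒ φ = -12.481°; ω_rod = −rω cosθ/√(L²−r²sin²θ) = -151.11 rad/s.
V_P = V_A + ω_rod × AP, with AP = 0.061 m along the rod.
Components: V_Px = −rω sinθ − a·ω_rod·sinφ = -14.023 m/s;  V_Py = rω cosθ + a·ω_rod·cosφ = +4.8394 m/s.
|V_P| = √(V_Px² + V_Py²) = 14.834 m/s.

14.8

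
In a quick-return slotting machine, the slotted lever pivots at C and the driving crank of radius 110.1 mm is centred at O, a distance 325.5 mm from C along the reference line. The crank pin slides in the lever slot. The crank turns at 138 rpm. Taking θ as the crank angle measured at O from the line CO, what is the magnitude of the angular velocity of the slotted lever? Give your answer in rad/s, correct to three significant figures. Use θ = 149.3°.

4.79

ω = 14.45 rad/s (from 138 rpm).
Crank pin A relative to C: A = (d + r cosθ, r sinθ); lever angle φ = atan2(r sinθ, d + r cosθ).
Differentiating tanφ: φ̇ = rω(d cosθ + r)/(d² + r² + 2dr cosθ).
d² + r² + 2dr cosθ = |CA|² = 0.0564423 m²;  d cosθ + r = -0.16978 m.
|ω_lever| = |0.1101·14.45·-0.16978| / 0.0564423 = 4.7861 rad/s.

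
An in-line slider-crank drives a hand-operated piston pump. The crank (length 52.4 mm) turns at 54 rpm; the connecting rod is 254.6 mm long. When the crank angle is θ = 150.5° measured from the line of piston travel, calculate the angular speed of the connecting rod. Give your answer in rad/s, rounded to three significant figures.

ω = 5.655 rad/s (converted from 54 rpm).
The rod makes angle φ with the slider axis where L sinφ = r sinθ; differentiating, L cosφ·φ̇ = r ω cosθ.
L cosφ = √(L² − r² sin²θ) = 0.25329 m.
|ω_rod| = r ω |cosθ| / √(L² − r² sin²θ) = 0.0524·5.655·0.87036/0.25329 = 1.0182 rad/s.

1.02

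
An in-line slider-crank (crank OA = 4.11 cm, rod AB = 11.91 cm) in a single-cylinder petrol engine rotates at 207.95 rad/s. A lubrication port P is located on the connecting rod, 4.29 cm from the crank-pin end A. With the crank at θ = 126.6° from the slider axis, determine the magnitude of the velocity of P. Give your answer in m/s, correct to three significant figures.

7.12

ω = 207.9 rad/s.  Crank-pin speed |V_A| = rω = 8.5467 m/s, perpendicular to OA.
Rod angle: sinφ = −(r/L) sinθ ⇒ φ = -16.084°; ω_rod = −rω cosθ/√(L²−r²sin²θ) = +44.529 rad/s.
V_P = V_A + ω_rod × AP, with AP = 0.0429 m along the rod.
Components: V_Px = −rω sinθ − a·ω_rod·sinφ = -6.3322 m/s;  V_Py = rω cosθ + a·ω_rod·cosφ = -3.2603 m/s.
|V_P| = √(V_Px² + V_Py²) = 7.1223 m/s.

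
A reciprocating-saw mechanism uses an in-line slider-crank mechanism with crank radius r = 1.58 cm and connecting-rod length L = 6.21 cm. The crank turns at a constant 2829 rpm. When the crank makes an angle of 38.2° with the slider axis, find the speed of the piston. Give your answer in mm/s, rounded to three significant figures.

3480

ω = 2π·2829/60 = 296.3 rad/s
For an in-line slider-crank, x = r cosθ + √(L² − r² sin²θ), so v = −rω sinθ·[1 + r cosθ/√(L² − r² sin²θ)].
With r = 0.0158 m, L = 0.0621 m, θ = 38.2°: √(L² − r² sin²θ) = 0.061327 m.
v = −0.0158·296.3·0.61841·[1 + 0.0158·0.78586/0.061327] = -3.4807 m/s.
|v| = 3.4807 m/s = 3480.7 mm/s.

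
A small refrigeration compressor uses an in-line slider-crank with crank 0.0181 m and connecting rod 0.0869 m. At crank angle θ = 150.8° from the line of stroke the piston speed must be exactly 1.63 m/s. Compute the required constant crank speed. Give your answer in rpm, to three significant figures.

2160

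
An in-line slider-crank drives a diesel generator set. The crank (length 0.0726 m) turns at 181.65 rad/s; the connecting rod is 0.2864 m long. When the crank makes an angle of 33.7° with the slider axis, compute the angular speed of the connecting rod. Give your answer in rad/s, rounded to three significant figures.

ω = 181.7 rad/s
The rod makes angle φ with the slider axis where L sinφ = r sinθ; differentiating, L cosφ·φ̇ = r ω cosθ.
L cosφ = √(L² − r² sin²θ) = 0.28355 m.
|ω_rod| = r ω |cosθ| / √(L² − r² sin²θ) = 0.0726·181.7·0.83195/0.28355 = 38.693 rad/s.

38.7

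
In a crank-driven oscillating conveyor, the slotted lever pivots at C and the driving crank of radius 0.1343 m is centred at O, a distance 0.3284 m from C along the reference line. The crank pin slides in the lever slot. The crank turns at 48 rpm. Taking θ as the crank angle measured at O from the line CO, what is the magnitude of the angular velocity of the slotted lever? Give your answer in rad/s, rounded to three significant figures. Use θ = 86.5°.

0.794

ω = 5.027 rad/s (from 48 rpm).
Crank pin A relative to C: A = (d + r cosθ, r sinθ); lever angle φ = atan2(r sinθ, d + r cosθ).
Differentiating tanφ: φ̇ = rω(d cosθ + r)/(d² + r² + 2dr cosθ).
d² + r² + 2dr cosθ = |CA|² = 0.131268 m²;  d cosθ + r = +0.15435 m.
|ω_lever| = |0.1343·5.027·+0.15435| / 0.131268 = 0.79376 rad/s.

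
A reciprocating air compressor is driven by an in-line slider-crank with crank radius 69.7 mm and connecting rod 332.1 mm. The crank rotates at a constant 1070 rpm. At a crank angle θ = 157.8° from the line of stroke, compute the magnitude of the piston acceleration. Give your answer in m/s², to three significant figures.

ω = 2π·1070/60 = 112.1 rad/s
x(θ) = r cosθ + √(L² − r² sin²θ); with ω constant, a = ω²·d²x/dθ².
d²x/dθ² = −r cosθ − r²(cos2θ)/√u − r⁴ sin²2θ/(4u^{3/2}),  u = L² − r² sin²θ = 0.109597 m².
Substituting r = 0.0697 m, L = 0.3321 m, θ = 157.8°: d²x/dθ² = +0.053969 m.
a = ω²·d²x/dθ² = (112.1)²·(+0.053969) = +677.59 m/s²;  |a| = 677.59 m/s².

678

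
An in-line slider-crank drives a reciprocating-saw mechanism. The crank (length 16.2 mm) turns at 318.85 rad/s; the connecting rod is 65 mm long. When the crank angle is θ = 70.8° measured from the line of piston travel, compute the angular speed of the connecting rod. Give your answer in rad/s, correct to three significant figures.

ω = 318.9 rad/s
The rod makes angle φ with the slider axis where L sinφ = r sinθ; differentiating, L cosφ·φ̇ = r ω cosθ.
L cosφ = √(L² − r² sin²θ) = 0.063174 m.
|ω_rod| = r ω |cosθ| / √(L² − r² sin²θ) = 0.0162·318.9·0.32887/0.063174 = 26.89 rad/s.

26.9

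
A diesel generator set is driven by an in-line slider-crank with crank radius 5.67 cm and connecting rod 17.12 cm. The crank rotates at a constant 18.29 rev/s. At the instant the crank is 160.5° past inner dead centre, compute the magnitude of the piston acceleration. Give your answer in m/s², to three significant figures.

ω = 2π·18.3 = 114.9 rad/s
x(θ) = r cosθ + √(L² − r² sin²θ); with ω constant, a = ω²·d²x/dθ².
d²x/dθ² = −r cosθ − r²(cos2θ)/√u − r⁴ sin²2θ/(4u^{3/2}),  u = L² − r² sin²θ = 0.0289512 m².
Substituting r = 0.0567 m, L = 0.1712 m, θ = 160.5°: d²x/dθ² = +0.038556 m.
a = ω²·d²x/dθ² = (114.9)²·(+0.038556) = +509.19 m/s²;  |a| = 509.19 m/s².

509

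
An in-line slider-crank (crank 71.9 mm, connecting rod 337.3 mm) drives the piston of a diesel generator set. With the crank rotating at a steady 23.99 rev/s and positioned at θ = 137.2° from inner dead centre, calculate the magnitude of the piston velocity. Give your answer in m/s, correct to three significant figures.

6.20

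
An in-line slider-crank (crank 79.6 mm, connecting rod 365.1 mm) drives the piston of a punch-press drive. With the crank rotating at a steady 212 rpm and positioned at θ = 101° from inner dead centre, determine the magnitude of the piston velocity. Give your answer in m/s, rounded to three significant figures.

1.66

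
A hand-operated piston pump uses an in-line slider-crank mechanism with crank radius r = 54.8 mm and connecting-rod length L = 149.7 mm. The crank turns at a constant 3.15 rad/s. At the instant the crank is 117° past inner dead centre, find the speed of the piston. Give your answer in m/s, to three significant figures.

0.127

ω = 3.15 rad/s
For an in-line slider-crank, x = r cosθ + √(L² − r² sin²θ), so v = −rω sinθ·[1 + r cosθ/√(L² − r² sin²θ)].
With r = 0.0548 m, L = 0.1497 m, θ = 117°: √(L² − r² sin²θ) = 0.14151 m.
v = −0.0548·3.15·0.89101·[1 + 0.0548·-0.45399/0.14151] = -0.12677 m/s.
|v| = 0.12677 m/s.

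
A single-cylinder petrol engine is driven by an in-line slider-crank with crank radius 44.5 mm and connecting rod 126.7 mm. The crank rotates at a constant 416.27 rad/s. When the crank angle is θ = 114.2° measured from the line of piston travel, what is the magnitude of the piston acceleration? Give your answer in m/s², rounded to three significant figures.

ω = 416.3 rad/s
x(θ) = r cosθ + √(L² − r² sin²θ); with ω constant, a = ω²·d²x/dθ².
d²x/dθ² = −r cosθ − r²(cos2θ)/√u − r⁴ sin²2θ/(4u^{3/2}),  u = L² − r² sin²θ = 0.0144054 m².
Substituting r = 0.0445 m, L = 0.1267 m, θ = 114.2°: d²x/dθ² = +0.028879 m.
a = ω²·d²x/dθ² = (416.3)²·(+0.028879) = +5004.1 m/s²;  |a| = 5004.1 m/s².

5000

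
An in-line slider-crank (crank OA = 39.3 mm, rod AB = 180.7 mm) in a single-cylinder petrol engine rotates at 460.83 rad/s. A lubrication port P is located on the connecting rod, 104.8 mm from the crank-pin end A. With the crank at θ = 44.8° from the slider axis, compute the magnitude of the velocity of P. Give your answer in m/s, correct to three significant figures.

ω = 460.8 rad/s.  Crank-pin speed |V_A| = rω = 18.111 m/s, perpendicular to OA.
Rod angle: sinφ = −(r/L) sinθ ⇒ φ = -8.815°; ω_rod = −rω cosθ/√(L²−r²sin²θ) = -71.967 rad/s.
V_P = V_A + ω_rod × AP, with AP = 0.1048 m along the rod.
Components: V_Px = −rω sinθ − a·ω_rod·sinφ = -13.917 m/s;  V_Py = rω cosθ + a·ω_rod·cosφ = +5.3977 m/s.
|V_P| = √(V_Px² + V_Py²) = 14.927 m/s.

14.9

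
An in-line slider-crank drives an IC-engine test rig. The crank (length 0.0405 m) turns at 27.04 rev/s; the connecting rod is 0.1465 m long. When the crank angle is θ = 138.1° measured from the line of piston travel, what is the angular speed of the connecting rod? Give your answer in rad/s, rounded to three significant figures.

35.6

ω = 169.9 rad/s (converted from 27.04 rev/s).
The rod makes angle φ with the slider axis where L sinφ = r sinθ; differentiating, L cosφ·φ̇ = r ω cosθ.
L cosφ = √(L² − r² sin²θ) = 0.14398 m.
|ω_rod| = r ω |cosθ| / √(L² − r² sin²θ) = 0.0405·169.9·0.74431/0.14398 = 35.57 rad/s.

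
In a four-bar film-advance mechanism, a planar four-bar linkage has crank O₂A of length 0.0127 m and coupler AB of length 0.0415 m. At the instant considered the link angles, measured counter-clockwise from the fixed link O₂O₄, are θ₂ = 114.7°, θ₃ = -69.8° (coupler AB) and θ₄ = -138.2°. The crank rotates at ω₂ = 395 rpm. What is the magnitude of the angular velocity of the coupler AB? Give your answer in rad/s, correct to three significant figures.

ω₂ = 41.36 rad/s (from 395 rpm).
Differentiating the loop-closure r₂e^{iθ₂}+r₃e^{iθ₃}=r₁+r₄e^{iθ₄} gives r₂ω₂e^{iθ₂}+r₃ω₃e^{iθ₃}=r₄ω₄e^{iθ₄}.
Eliminating the other unknown: ω₃ = r₂ω₂ sin(θ₄−θ₂) / [r₃ sin(θ₃−θ₄)].
Numerator sine = +0.95579; denominator sine = +0.92978.
Result = 0.0127·41.36·(+0.95579) / (0.0415·(+0.92978)) = +13.013 rad/s; magnitude 13.013 rad/s.

13.0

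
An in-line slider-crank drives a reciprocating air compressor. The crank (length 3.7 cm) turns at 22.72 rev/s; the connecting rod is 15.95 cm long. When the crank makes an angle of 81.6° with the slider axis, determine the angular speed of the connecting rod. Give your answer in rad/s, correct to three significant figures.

ω = 142.8 rad/s (converted from 22.72 rev/s).
The rod makes angle φ with the slider axis where L sinφ = r sinθ; differentiating, L cosφ·φ̇ = r ω cosθ.
L cosφ = √(L² − r² sin²θ) = 0.15524 m.
|ω_rod| = r ω |cosθ| / √(L² − r² sin²θ) = 0.037·142.8·0.14608/0.15524 = 4.9702 rad/s.

4.97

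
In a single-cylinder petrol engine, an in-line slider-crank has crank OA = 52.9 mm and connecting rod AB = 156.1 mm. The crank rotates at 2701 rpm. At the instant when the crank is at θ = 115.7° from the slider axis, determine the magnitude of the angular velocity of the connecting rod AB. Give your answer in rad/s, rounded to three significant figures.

ω = 282.8 rad/s (converted from 2701 rpm).
The rod makes angle φ with the slider axis where L sinφ = r sinθ; differentiating, L cosφ·φ̇ = r ω cosθ.
L cosφ = √(L² − r² sin²θ) = 0.14864 m.
|ω_rod| = r ω |cosθ| / √(L² − r² sin²θ) = 0.0529·282.8·0.43366/0.14864 = 43.653 rad/s.

43.7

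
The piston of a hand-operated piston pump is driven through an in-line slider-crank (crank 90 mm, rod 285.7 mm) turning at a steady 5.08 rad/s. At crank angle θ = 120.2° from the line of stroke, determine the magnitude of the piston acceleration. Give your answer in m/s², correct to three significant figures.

ω = 5.08 rad/s
x(θ) = r cosθ + √(L² − r² sin²θ); with ω constant, a = ω²·d²x/dθ².
d²x/dθ² = −r cosθ − r²(cos2θ)/√u − r⁴ sin²2θ/(4u^{3/2}),  u = L² − r² sin²θ = 0.075574 m².
Substituting r = 0.09 m, L = 0.2857 m, θ = 120.2°: d²x/dθ² = +0.059229 m.
a = ω²·d²x/dθ² = (5.08)²·(+0.059229) = +1.5285 m/s²;  |a| = 1.5285 m/s².

1.53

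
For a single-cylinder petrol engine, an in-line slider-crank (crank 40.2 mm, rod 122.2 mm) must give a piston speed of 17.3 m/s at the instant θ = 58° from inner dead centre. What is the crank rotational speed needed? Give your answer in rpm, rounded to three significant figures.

For an in-line slider-crank, |v_piston| = rω|sinθ|·[1 + r cosθ/√(L² − r² sin²θ)].
With r = 0.0402 m, L = 0.1222 m, θ = 58°: the bracketed kinematic factor |dx/dθ| = 0.04028 m.
ω = v/|dx/dθ| = 17.3/0.04028 = 429.49 rad/s.
N = 60ω/(2π) = 4101.3 rpm.

4100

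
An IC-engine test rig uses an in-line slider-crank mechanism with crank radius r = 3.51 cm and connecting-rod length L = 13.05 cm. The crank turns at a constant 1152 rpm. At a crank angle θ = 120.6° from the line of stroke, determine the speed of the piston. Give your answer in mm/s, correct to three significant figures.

ω = 2π·1152/60 = 120.6 rad/s
For an in-line slider-crank, x = r cosθ + √(L² − r² sin²θ), so v = −rω sinθ·[1 + r cosθ/√(L² − r² sin²θ)].
With r = 0.0351 m, L = 0.1305 m, θ = 120.6°: √(L² − r² sin²θ) = 0.12695 m.
v = −0.0351·120.6·0.86074·[1 + 0.0351·-0.50904/0.12695] = -3.1317 m/s.
|v| = 3.1317 m/s = 3131.7 mm/s.

3130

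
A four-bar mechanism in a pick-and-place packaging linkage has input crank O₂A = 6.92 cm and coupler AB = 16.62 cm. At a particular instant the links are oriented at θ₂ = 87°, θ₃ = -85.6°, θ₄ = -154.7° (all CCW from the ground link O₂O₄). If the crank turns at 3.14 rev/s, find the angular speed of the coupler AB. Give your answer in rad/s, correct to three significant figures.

7.74

ω₂ = 19.73 rad/s (from 3.14 rev/s).
Differentiating the loop-closure r₂e^{iθ₂}+r₃e^{iθ₃}=r₁+r₄e^{iθ₄} gives r₂ω₂e^{iθ₂}+r₃ω₃e^{iθ₃}=r₄ω₄e^{iθ₄}.
Eliminating the other unknown: ω₃ = r₂ω₂ sin(θ₄−θ₂) / [r₃ sin(θ₃−θ₄)].
Numerator sine = +0.88048; denominator sine = +0.93420.
Result = 0.0692·19.73·(+0.88048) / (0.1662·(+0.93420)) = +7.7421 rad/s; magnitude 7.7421 rad/s.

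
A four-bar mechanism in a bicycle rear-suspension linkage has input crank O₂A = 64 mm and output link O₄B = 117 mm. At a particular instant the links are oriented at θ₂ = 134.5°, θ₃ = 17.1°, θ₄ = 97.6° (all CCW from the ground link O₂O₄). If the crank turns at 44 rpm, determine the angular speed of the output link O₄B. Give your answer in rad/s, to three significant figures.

2.27

ω₂ = 4.608 rad/s (from 44 rpm).
Differentiating the loop-closure r₂e^{iθ₂}+r₃e^{iθ₃}=r₁+r₄e^{iθ₄} gives r₂ω₂e^{iθ₂}+r₃ω₃e^{iθ₃}=r₄ω₄e^{iθ₄}.
Eliminating the other unknown: ω₄ = r₂ω₂ sin(θ₂−θ₃) / [r₄ sin(θ₄−θ₃)].
Numerator sine = +0.88782; denominator sine = +0.98629.
Result = 0.064·4.608·(+0.88782) / (0.117·(+0.98629)) = +2.2688 rad/s; magnitude 2.2688 rad/s.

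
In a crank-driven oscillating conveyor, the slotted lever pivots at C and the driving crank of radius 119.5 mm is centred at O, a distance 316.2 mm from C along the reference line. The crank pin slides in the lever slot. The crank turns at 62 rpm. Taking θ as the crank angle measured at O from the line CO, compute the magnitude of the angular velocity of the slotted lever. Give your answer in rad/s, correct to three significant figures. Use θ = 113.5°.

ω = 6.493 rad/s (from 62 rpm).
Crank pin A relative to C: A = (d + r cosθ, r sinθ); lever angle φ = atan2(r sinθ, d + r cosθ).
Differentiating tanφ: φ̇ = rω(d cosθ + r)/(d² + r² + 2dr cosθ).
d² + r² + 2dr cosθ = |CA|² = 0.0841285 m²;  d cosθ + r = -0.0065845 m.
|ω_lever| = |0.1195·6.493·-0.0065845| / 0.0841285 = 0.060725 rad/s.

0.0607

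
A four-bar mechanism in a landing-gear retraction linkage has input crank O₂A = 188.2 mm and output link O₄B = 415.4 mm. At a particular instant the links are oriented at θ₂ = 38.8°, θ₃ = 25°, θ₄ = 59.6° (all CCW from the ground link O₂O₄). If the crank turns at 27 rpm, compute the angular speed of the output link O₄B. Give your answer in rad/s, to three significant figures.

ω₂ = 2.827 rad/s (from 27 rpm).
Differentiating the loop-closure r₂e^{iθ₂}+r₃e^{iθ₃}=r₁+r₄e^{iθ₄} gives r₂ω₂e^{iθ₂}+r₃ω₃e^{iθ₃}=r₄ω₄e^{iθ₄}.
Eliminating the other unknown: ω₄ = r₂ω₂ sin(θ₂−θ₃) / [r₄ sin(θ₄−θ₃)].
Numerator sine = +0.23853; denominator sine = +0.56784.
Result = 0.1882·2.827·(+0.23853) / (0.4154·(+0.56784)) = +0.5381 rad/s; magnitude 0.5381 rad/s.

0.538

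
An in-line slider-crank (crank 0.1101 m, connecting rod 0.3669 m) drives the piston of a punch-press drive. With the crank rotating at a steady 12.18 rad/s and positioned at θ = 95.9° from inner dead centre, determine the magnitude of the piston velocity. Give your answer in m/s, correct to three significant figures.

1.29

ω = 12.18 rad/s
For an in-line slider-crank, x = r cosθ + √(L² − r² sin²θ), so v = −rω sinθ·[1 + r cosθ/√(L² − r² sin²θ)].
With r = 0.1101 m, L = 0.3669 m, θ = 95.9°: √(L² − r² sin²θ) = 0.35017 m.
v = −0.1101·12.18·0.99470·[1 + 0.1101·-0.10279/0.35017] = -1.2908 m/s.
|v| = 1.2908 m/s.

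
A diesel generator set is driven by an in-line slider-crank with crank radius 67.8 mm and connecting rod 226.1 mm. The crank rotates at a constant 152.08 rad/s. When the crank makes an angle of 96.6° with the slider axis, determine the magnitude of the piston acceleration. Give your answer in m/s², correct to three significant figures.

659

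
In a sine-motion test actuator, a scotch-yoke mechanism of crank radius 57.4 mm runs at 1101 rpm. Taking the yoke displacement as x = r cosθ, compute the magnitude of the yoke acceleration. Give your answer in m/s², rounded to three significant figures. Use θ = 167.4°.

ω = 115.3 rad/s (from 1101 rpm).
x = r cosθ ⇒ ẍ = −rω² cosθ (ω constant).
|a| = rω²|cosθ| = 0.0574·(115.3)²·|cos 167.4°| = 744.66 m/s².

745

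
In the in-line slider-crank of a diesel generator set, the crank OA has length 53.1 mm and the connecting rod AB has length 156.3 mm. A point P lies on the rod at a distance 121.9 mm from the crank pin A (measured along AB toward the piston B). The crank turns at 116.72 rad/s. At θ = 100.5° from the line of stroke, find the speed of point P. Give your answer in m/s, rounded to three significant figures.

5.79

ω = 116.7 rad/s.  Crank-pin speed |V_A| = rω = 6.1978 m/s, perpendicular to OA.
Rod angle: sinφ = −(r/L) sinθ ⇒ φ = -19.514°; ω_rod = −rω cosθ/√(L²−r²sin²θ) = +7.6667 rad/s.
V_P = V_A + ω_rod × AP, with AP = 0.1219 m along the rod.
Components: V_Px = −rω sinθ − a·ω_rod·sinφ = -5.7819 m/s;  V_Py = rω cosθ + a·ω_rod·cosφ = -0.24858 m/s.
|V_P| = √(V_Px² + V_Py²) = 5.7872 m/s.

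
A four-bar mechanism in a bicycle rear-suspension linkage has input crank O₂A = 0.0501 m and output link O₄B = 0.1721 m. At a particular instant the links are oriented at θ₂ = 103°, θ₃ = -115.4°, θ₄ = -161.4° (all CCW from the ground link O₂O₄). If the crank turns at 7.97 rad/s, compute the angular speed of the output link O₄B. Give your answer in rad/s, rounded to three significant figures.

2.00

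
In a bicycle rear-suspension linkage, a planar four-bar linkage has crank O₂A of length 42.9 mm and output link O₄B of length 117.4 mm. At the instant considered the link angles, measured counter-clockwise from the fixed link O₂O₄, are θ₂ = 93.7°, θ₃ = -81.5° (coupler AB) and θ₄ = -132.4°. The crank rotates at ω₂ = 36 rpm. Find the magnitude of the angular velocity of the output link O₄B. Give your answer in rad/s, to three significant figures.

ω₂ = 3.77 rad/s (from 36 rpm).
Differentiating the loop-closure r₂e^{iθ₂}+r₃e^{iθ₃}=r₁+r₄e^{iθ₄} gives r₂ω₂e^{iθ₂}+r₃ω₃e^{iθ₃}=r₄ω₄e^{iθ₄}.
Eliminating the other unknown: ω₄ = r₂ω₂ sin(θ₂−θ₃) / [r₄ sin(θ₄−θ₃)].
Numerator sine = +0.08368; denominator sine = -0.77605.
Result = 0.0429·3.77·(+0.08368) / (0.1174·(-0.77605)) = -0.14854 rad/s; magnitude 0.14854 rad/s.

0.149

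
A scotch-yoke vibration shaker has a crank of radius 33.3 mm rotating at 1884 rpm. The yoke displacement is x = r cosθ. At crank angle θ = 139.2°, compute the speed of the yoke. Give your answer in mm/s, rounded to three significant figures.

4290

ω = 197.3 rad/s (from 1884 rpm).
x = r cosθ ⇒ ẋ = −rω sinθ.
|v| = rω|sinθ| = 0.0333·197.3·|sin 139.2°| = 4.2929 m/s = 4292.9 mm/s.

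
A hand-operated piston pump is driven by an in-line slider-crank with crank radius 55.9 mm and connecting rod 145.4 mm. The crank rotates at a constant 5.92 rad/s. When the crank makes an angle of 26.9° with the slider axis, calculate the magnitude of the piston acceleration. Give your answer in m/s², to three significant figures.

2.22

ω = 5.92 rad/s
x(θ) = r cosθ + √(L² − r² sin²θ); with ω constant, a = ω²·d²x/dθ².
d²x/dθ² = −r cosθ − r²(cos2θ)/√u − r⁴ sin²2θ/(4u^{3/2}),  u = L² − r² sin²θ = 0.0205015 m².
Substituting r = 0.0559 m, L = 0.1454 m, θ = 26.9°: d²x/dθ² = -0.063282 m.
a = ω²·d²x/dθ² = (5.92)²·(-0.063282) = -2.2178 m/s²;  |a| = 2.2178 m/s².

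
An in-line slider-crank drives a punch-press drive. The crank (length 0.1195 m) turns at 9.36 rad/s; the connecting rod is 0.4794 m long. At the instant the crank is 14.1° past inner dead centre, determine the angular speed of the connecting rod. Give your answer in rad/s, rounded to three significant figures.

2.27

ω = 9.36 rad/s
The rod makes angle φ with the slider axis where L sinφ = r sinθ; differentiating, L cosφ·φ̇ = r ω cosθ.
L cosφ = √(L² − r² sin²θ) = 0.47852 m.
|ω_rod| = r ω |cosθ| / √(L² − r² sin²θ) = 0.1195·9.36·0.96987/0.47852 = 2.2671 rad/s.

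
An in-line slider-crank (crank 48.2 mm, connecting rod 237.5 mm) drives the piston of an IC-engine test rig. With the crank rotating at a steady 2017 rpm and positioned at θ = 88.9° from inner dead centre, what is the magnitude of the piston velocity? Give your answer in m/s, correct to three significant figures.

ω = 2π·2017/60 = 211.2 rad/s
For an in-line slider-crank, x = r cosθ + √(L² − r² sin²θ), so v = −rω sinθ·[1 + r cosθ/√(L² − r² sin²θ)].
With r = 0.0482 m, L = 0.2375 m, θ = 88.9°: √(L² − r² sin²θ) = 0.23256 m.
v = −0.0482·211.2·0.99982·[1 + 0.0482·0.01920/0.23256] = -10.219 m/s.
|v| = 10.219 m/s.

10.2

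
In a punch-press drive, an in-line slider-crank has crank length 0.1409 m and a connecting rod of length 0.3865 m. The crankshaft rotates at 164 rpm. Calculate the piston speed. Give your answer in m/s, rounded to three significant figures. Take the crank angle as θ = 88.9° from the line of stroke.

2.44

ω = 2π·164/60 = 17.17 rad/s
For an in-line slider-crank, x = r cosθ + √(L² − r² sin²θ), so v = −rω sinθ·[1 + r cosθ/√(L² − r² sin²θ)].
With r = 0.1409 m, L = 0.3865 m, θ = 88.9°: √(L² − r² sin²θ) = 0.35991 m.
v = −0.1409·17.17·0.99982·[1 + 0.1409·0.01920/0.35991] = -2.4376 m/s.
|v| = 2.4376 m/s.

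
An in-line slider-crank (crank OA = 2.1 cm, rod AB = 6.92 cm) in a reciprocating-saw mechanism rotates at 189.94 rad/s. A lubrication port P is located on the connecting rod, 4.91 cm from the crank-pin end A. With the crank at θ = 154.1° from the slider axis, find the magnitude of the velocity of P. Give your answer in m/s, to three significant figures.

1.75

ω = 189.9 rad/s.  Crank-pin speed |V_A| = rω = 3.9887 m/s, perpendicular to OA.
Rod angle: sinφ = −(r/L) sinθ ⇒ φ = -7.617°; ω_rod = −rω cosθ/√(L²−r²sin²θ) = +52.313 rad/s.
V_P = V_A + ω_rod × AP, with AP = 0.0491 m along the rod.
Components: V_Px = −rω sinθ − a·ω_rod·sinφ = -1.4018 m/s;  V_Py = rω cosθ + a·ω_rod·cosφ = -1.0422 m/s.
|V_P| = √(V_Px² + V_Py²) = 1.7468 m/s.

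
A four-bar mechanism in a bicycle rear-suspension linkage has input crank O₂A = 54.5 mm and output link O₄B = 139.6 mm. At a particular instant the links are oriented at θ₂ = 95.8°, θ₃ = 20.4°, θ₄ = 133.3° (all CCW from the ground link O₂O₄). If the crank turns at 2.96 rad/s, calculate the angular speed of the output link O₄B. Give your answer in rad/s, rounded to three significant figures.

1.21

ω₂ = 2.96 rad/s
Differentiating the loop-closure r₂e^{iθ₂}+r₃e^{iθ₃}=r₁+r₄e^{iθ₄} gives r₂ω₂e^{iθ₂}+r₃ω₃e^{iθ₃}=r₄ω₄e^{iθ₄}.
Eliminating the other unknown: ω₄ = r₂ω₂ sin(θ₂−θ₃) / [r₄ sin(θ₄−θ₃)].
Numerator sine = +0.96771; denominator sine = +0.92119.
Result = 0.0545·2.96·(+0.96771) / (0.1396·(+0.92119)) = +1.2139 rad/s; magnitude 1.2139 rad/s.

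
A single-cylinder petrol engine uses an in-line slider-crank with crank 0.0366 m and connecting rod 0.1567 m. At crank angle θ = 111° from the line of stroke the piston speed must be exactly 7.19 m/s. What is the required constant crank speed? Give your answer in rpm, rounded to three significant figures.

2200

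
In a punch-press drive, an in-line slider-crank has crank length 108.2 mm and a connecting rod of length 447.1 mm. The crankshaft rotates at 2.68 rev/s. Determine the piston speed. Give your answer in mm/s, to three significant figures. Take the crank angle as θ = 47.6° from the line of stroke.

1570

ω = 2π·2.68 = 16.84 rad/s
For an in-line slider-crank, x = r cosθ + √(L² − r² sin²θ), so v = −rω sinθ·[1 + r cosθ/√(L² − r² sin²θ)].
With r = 0.1082 m, L = 0.4471 m, θ = 47.6°: √(L² − r² sin²θ) = 0.4399 m.
v = −0.1082·16.84·0.73846·[1 + 0.1082·0.67430/0.4399] = -1.5686 m/s.
|v| = 1.5686 m/s = 1568.6 mm/s.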